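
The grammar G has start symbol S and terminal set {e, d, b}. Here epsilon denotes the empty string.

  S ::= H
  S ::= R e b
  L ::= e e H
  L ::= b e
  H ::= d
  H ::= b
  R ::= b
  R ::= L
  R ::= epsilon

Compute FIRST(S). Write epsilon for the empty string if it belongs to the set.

{b, d, e}

FIRST(L): from L::=e e H we get {e}; from L::=b e we get {b}. So FIRST(L) = {b, e}.
FIRST(H): from H::=d we get {d}; from H::=b we get {b}. So FIRST(H) = {b, d}.
FIRST(R): from R::=b we get {b}; from R::=L we get {b, e}; from R::=epsilon we get {epsilon}. So FIRST(R) = {epsilon, b, e}.
FIRST(S): from S::=H we get {b, d}; from S::=R e b we get {b, e}. So FIRST(S) = {b, d, e}.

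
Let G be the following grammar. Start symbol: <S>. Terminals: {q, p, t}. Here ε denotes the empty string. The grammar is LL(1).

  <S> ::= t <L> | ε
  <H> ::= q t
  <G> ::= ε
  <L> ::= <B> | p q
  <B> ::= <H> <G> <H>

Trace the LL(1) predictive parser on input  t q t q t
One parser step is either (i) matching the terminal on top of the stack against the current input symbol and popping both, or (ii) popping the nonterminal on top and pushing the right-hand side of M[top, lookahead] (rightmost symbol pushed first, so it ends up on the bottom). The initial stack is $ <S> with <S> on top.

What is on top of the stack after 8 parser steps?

<H>

     Stack          Input        Action
  1  $ <S>          t q t q t $  expand <S> ::= t <L>
  2  $ <L> t        t q t q t $  match t
  3  $ <L>          q t q t $    expand <L> ::= <B>
  4  $ <B>          q t q t $    expand <B> ::= <H> <G> <H>
  5  $ <H> <G> <H>  q t q t $    expand <H> ::= q t
  6  $ <H> <G> t q  q t q t $    match q
  7  $ <H> <G> t    t q t $      match t
  8  $ <H> <G>      q t $        expand <G> ::= ε
Stack after step 8: $ <H> (top = <H>).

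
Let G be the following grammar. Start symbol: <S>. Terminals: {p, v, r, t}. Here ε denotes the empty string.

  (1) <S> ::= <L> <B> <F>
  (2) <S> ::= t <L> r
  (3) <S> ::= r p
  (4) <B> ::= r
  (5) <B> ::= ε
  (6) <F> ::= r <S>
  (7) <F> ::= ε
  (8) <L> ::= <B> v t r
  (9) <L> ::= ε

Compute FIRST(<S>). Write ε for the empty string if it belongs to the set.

FIRST(<B>): from <B>::=r we get {r}; from <B>::=ε we get {ε}. So FIRST(<B>) = {ε, r}.
FIRST(<F>): from <F>::=r <S> we get {r}; from <F>::=ε we get {ε}. So FIRST(<F>) = {ε, r}.
FIRST(<L>): from <L>::=<B> v t r we get {r, v}; from <L>::=ε we get {ε}. So FIRST(<L>) = {ε, r, v}.
FIRST(<S>): from <S>::=<L> <B> <F> we get {ε, r, v}; from <S>::=t <L> r we get {t}; from <S>::=r p we get {r}. So FIRST(<S>) = {ε, r, t, v}.

{ε, r, t, v}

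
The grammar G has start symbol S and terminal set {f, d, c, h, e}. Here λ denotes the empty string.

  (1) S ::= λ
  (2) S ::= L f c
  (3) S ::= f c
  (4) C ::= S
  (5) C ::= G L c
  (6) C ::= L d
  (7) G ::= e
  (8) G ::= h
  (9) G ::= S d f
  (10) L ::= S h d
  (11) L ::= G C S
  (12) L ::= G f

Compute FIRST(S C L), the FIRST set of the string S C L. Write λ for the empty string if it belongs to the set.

{d, e, f, h}

FIRST(S): from S::=λ we get {λ}; from S::=L f c we get {d, e, f, h}; from S::=f c we get {f}. So FIRST(S) = {λ, d, e, f, h}.
FIRST(G): from G::=e we get {e}; from G::=h we get {h}; from G::=S d f we get {d, e, f, h}. So FIRST(G) = {d, e, f, h}.
FIRST(L): from L::=S h d we get {d, e, f, h}; from L::=G C S we get {d, e, f, h}; from L::=G f we get {d, e, f, h}. So FIRST(L) = {d, e, f, h}.
FIRST(C): from C::=S we get {λ, d, e, f, h}; from C::=G L c we get {d, e, f, h}; from C::=L d we get {d, e, f, h}. So FIRST(C) = {λ, d, e, f, h}.
FIRST(S C L): take FIRST of each symbol in turn, carrying on past any symbol whose FIRST contains λ; result {d, e, f, h}.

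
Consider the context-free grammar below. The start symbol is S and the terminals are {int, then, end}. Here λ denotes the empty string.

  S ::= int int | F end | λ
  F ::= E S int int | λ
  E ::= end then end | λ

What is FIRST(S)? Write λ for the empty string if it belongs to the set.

{λ, end, int}

FIRST(E) = {λ, end}
FIRST(S) = {λ, end, int}  (via F end)
FIRST(F) = {λ, end, int}  (via E S int int)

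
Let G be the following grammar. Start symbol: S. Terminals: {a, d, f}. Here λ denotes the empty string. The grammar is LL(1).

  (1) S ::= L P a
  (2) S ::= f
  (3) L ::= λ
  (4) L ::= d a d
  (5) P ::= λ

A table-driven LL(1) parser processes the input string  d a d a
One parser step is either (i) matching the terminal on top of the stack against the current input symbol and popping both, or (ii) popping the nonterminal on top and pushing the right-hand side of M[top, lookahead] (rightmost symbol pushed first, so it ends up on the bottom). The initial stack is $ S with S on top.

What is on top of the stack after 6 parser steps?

a

step 1: stack=$ S  input=d a d a $  — expand S ::= L P a
step 2: stack=$ a P L  input=d a d a $  — expand L ::= d a d
step 3: stack=$ a P d a d  input=d a d a $  — match d
step 4: stack=$ a P d a  input=a d a $  — match a
step 5: stack=$ a P d  input=d a $  — match d
step 6: stack=$ a P  input=a $  — expand P ::= λ
Stack after step 6: $ a (top = a).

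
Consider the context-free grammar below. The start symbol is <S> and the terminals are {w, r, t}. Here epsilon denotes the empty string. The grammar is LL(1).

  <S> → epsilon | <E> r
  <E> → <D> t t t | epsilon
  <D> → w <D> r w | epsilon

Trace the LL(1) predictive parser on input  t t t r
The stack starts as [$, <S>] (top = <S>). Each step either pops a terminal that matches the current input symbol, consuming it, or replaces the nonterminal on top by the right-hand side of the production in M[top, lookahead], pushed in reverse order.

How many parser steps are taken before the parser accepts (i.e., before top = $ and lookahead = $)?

7

     Stack          Input      Action
  1  $ <S>          t t t r $  expand <S> → <E> r
  2  $ r <E>        t t t r $  expand <E> → <D> t t t
  3  $ r t t t <D>  t t t r $  expand <D> → epsilon
  4  $ r t t t      t t t r $  match t
  5  $ r t t        t t r $    match t
  6  $ r t          t r $      match t
  7  $ r            r $        match r
Accept reached after 7 steps.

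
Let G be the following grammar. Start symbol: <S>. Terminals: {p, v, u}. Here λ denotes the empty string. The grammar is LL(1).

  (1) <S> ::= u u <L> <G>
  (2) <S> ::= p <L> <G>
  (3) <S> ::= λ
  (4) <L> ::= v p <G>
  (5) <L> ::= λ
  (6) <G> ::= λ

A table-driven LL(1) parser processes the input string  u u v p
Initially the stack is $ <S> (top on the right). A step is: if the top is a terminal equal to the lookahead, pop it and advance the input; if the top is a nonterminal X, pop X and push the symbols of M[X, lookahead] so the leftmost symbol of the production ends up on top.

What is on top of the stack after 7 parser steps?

     Stack          Input      Action
  1  $ <S>          u u v p $  expand <S> ::= u u <L> <G>
  2  $ <G> <L> u u  u u v p $  match u
  3  $ <G> <L> u    u v p $    match u
  4  $ <G> <L>      v p $      expand <L> ::= v p <G>
  5  $ <G> <G> p v  v p $      match v
  6  $ <G> <G> p    p $        match p
  7  $ <G> <G>      $          expand <G> ::= λ
Stack after step 7: $ <G> (top = <G>).

<G>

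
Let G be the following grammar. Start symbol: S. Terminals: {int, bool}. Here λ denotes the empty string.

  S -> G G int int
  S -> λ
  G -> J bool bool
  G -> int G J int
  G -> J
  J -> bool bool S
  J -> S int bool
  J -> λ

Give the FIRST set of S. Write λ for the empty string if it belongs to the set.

FIRST(S) = {λ, bool, int}  (via G G int int)
FIRST(J) = {λ, bool, int}  (via S int bool)
FIRST(G) = {λ, bool, int}  (via J bool bool, J)

{λ, bool, int}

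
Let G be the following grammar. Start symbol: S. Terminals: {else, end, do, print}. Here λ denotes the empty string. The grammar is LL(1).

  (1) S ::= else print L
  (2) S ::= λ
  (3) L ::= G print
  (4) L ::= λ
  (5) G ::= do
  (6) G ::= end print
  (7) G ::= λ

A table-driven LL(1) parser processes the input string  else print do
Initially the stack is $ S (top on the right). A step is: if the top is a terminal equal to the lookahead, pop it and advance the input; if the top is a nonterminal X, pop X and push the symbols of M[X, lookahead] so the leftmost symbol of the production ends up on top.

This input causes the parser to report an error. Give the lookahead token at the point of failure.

$

step 1: stack=$ S  input=else print do $  — expand S ::= else print L
step 2: stack=$ L print else  input=else print do $  — match else
step 3: stack=$ L print  input=print do $  — match print
step 4: stack=$ L  input=do $  — expand L ::= G print
step 5: stack=$ print G  input=do $  — expand G ::= do
step 6: stack=$ print do  input=do $  — match do
step 7: stack=$ print  input=$  — error: top is terminal print but lookahead is $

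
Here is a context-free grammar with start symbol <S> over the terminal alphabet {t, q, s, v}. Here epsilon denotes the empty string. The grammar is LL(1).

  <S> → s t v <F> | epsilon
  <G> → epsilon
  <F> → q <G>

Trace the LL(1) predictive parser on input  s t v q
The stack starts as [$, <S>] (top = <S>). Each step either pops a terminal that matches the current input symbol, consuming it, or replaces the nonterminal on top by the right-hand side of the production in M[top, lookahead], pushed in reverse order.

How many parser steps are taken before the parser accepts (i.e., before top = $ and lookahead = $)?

     Stack        Input      Action
  1  $ <S>        s t v q $  expand <S> → s t v <F>
  2  $ <F> v t s  s t v q $  match s
  3  $ <F> v t    t v q $    match t
  4  $ <F> v      v q $      match v
  5  $ <F>        q $        expand <F> → q <G>
  6  $ <G> q      q $        match q
  7  $ <G>        $          expand <G> → epsilon
Accept reached after 7 steps.

7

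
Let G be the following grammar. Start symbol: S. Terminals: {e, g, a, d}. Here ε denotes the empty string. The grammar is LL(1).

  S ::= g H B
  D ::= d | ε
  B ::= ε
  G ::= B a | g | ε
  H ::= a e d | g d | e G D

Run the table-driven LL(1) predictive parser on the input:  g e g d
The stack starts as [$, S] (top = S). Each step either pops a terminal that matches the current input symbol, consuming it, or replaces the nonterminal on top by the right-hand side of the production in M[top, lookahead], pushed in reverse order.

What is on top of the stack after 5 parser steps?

g

     Stack      Input      Action
  1  $ S        g e g d $  expand S ::= g H B
  2  $ B H g    g e g d $  match g
  3  $ B H      e g d $    expand H ::= e G D
  4  $ B D G e  e g d $    match e
  5  $ B D G    g d $      expand G ::= g
Stack after step 5: $ B D g (top = g).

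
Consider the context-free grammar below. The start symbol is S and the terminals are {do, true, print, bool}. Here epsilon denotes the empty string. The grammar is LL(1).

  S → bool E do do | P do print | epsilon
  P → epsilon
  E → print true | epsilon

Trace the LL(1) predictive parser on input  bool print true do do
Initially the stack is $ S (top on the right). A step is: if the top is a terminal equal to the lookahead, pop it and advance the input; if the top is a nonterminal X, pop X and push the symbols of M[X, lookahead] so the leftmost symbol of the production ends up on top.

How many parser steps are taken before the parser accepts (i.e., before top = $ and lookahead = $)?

7

     Stack               Input                    Action
  1  $ S                 bool print true do do $  expand S → bool E do do
  2  $ do do E bool      bool print true do do $  match bool
  3  $ do do E           print true do do $       expand E → print true
  4  $ do do true print  print true do do $       match print
  5  $ do do true        true do do $             match true
  6  $ do do             do do $                  match do
  7  $ do                do $                     match do
Accept reached after 7 steps.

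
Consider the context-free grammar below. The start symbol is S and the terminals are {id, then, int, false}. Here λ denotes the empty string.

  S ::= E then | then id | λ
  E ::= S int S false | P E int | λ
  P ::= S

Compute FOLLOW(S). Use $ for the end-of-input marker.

{$, false, int, then}

FIRST(S) = {λ, int, then}  (via E then)
FIRST(P) = {λ, int, then}  (via S)
FIRST(E) = {λ, int, then}  (via S int S false, P E int)
FOLLOW(S) includes $ since S is the start symbol.
FOLLOW(E): in S::=E then, E is followed by then with FIRST {then}; in E::=P E int, E is followed by int with FIRST {int}. Thus FOLLOW(E) = {int, then}.
FOLLOW(P): in E::=P E int, P is followed by E int with FIRST {int, then}. Thus FOLLOW(P) = {int, then}.
FOLLOW(S): in E::=S int S false (occurrence 1), S is followed by int S false with FIRST {int}; in E::=S int S false (occurrence 2), S is followed by false with FIRST {false}; in P::=S, the suffix after S is empty, so FOLLOW(S) ⊇ FOLLOW(P) = {int, then}. Thus FOLLOW(S) = {$, false, int, then}.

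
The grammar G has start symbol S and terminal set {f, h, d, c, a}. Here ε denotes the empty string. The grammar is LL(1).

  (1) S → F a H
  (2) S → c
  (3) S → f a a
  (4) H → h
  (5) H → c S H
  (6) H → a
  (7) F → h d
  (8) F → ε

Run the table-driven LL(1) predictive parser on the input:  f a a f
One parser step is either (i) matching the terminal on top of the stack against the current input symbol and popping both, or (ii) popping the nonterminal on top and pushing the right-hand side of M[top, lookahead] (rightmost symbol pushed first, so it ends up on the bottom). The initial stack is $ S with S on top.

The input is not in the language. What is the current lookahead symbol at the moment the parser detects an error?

f

     Stack    Input      Action
  1  $ S      f a a f $  expand S → f a a
  2  $ a a f  f a a f $  match f
  3  $ a a    a a f $    match a
  4  $ a      a f $      match a
  5  $        f $        error: stack empty but input remains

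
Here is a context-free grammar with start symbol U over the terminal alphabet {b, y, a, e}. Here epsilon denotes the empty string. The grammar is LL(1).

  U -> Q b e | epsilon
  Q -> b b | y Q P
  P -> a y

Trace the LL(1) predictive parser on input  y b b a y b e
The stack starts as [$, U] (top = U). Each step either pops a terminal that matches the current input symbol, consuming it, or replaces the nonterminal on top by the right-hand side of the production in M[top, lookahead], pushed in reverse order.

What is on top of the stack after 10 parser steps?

step 1: stack=$ U  input=y b b a y b e $  — expand U -> Q b e
step 2: stack=$ e b Q  input=y b b a y b e $  — expand Q -> y Q P
step 3: stack=$ e b P Q y  input=y b b a y b e $  — match y
step 4: stack=$ e b P Q  input=b b a y b e $  — expand Q -> b b
step 5: stack=$ e b P b b  input=b b a y b e $  — match b
step 6: stack=$ e b P b  input=b a y b e $  — match b
step 7: stack=$ e b P  input=a y b e $  — expand P -> a y
step 8: stack=$ e b y a  input=a y b e $  — match a
step 9: stack=$ e b y  input=y b e $  — match y
step 10: stack=$ e b  input=b e $  — match b
Stack after step 10: $ e (top = e).

e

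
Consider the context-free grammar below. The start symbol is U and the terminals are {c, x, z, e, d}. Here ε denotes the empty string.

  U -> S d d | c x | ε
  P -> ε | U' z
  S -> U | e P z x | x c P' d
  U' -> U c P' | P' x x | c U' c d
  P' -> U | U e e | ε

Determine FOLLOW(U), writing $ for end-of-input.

{$, c, d, e, x, z}

FIRST(U): from U->S d d we get {c, d, e, x}; from U->c x we get {c}; from U->ε we get {ε}. So FIRST(U) = {ε, c, d, e, x}.
FIRST(S): from S->U we get {ε, c, d, e, x}; from S->e P z x we get {e}; from S->x c P' d we get {x}. So FIRST(S) = {ε, c, d, e, x}.
FIRST(P'): from P'->U we get {ε, c, d, e, x}; from P'->U e e we get {c, d, e, x}; from P'->ε we get {ε}. So FIRST(P') = {ε, c, d, e, x}.
FIRST(U'): from U'->U c P' we get {c, d, e, x}; from U'->P' x x we get {c, d, e, x}; from U'->c U' c d we get {c}. So FIRST(U') = {c, d, e, x}.
FIRST(P): from P->ε we get {ε}; from P->U' z we get {c, d, e, x}. So FIRST(P) = {ε, c, d, e, x}.
FOLLOW(U) includes $ since U is the start symbol.
FOLLOW(P): in S->e P z x, P is followed by z x with FIRST {z}. Thus FOLLOW(P) = {z}.
FOLLOW(S): in U->S d d, S is followed by d d with FIRST {d}. Thus FOLLOW(S) = {d}.
FOLLOW(U'): in P->U' z, U' is followed by z with FIRST {z}; in U'->c U' c d, U' is followed by c d with FIRST {c}. Thus FOLLOW(U') = {c, z}.
FOLLOW(P'): in S->x c P' d, P' is followed by d with FIRST {d}; in U'->U c P', the suffix after P' is empty, so FOLLOW(P') ⊇ FOLLOW(U') = {c, z}; in U'->P' x x, P' is followed by x x with FIRST {x}. Thus FOLLOW(P') = {c, d, x, z}.
FOLLOW(U): in S->U, the suffix after U is empty, so FOLLOW(U) ⊇ FOLLOW(S) = {d}; in U'->U c P', U is followed by c P' with FIRST {c}; in P'->U, the suffix after U is empty, so FOLLOW(U) ⊇ FOLLOW(P') = {c, d, x, z}; in P'->U e e, U is followed by e e with FIRST {e}. Thus FOLLOW(U) = {$, c, d, e, x, z}.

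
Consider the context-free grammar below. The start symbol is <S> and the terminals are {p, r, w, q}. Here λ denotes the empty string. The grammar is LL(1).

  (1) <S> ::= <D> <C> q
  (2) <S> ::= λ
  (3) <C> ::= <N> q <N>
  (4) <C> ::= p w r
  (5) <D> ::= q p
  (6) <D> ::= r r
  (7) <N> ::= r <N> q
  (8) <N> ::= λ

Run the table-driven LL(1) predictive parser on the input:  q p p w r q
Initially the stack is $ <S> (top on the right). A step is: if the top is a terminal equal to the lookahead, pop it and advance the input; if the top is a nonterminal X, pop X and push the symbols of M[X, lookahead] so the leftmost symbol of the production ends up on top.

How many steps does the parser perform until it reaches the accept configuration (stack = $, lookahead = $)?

     Stack        Input          Action
  1  $ <S>        q p p w r q $  expand <S> ::= <D> <C> q
  2  $ q <C> <D>  q p p w r q $  expand <D> ::= q p
  3  $ q <C> p q  q p p w r q $  match q
  4  $ q <C> p    p p w r q $    match p
  5  $ q <C>      p w r q $      expand <C> ::= p w r
  6  $ q r w p    p w r q $      match p
  7  $ q r w      w r q $        match w
  8  $ q r        r q $          match r
  9  $ q          q $            match q
Accept reached after 9 steps.

9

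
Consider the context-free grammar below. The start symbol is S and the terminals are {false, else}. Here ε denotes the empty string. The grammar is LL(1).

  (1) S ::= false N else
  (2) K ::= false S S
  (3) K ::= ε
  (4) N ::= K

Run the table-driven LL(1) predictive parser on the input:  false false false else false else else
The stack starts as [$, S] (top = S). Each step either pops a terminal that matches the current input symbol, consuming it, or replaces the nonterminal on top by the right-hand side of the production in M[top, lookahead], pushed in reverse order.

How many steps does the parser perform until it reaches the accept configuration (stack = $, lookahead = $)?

16

      Stack                  Input                                     Action
   1  $ S                    false false false else false else else $  expand S ::= false N else
   2  $ else N false         false false false else false else else $  match false
   3  $ else N               false false else false else else $        expand N ::= K
   4  $ else K               false false else false else else $        expand K ::= false S S
   5  $ else S S false       false false else false else else $        match false
   6  $ else S S             false else false else else $              expand S ::= false N else
   7  $ else S else N false  false else false else else $              match false
   8  $ else S else N        else false else else $                    expand N ::= K
   9  $ else S else K        else false else else $                    expand K ::= ε
  10  $ else S else          else false else else $                    match else
  11  $ else S               false else else $                         expand S ::= false N else
  12  $ else else N false    false else else $                         match false
  13  $ else else N          else else $                               expand N ::= K
  14  $ else else K          else else $                               expand K ::= ε
  15  $ else else            else else $                               match else
  16  $ else                 else $                                    match else
Accept reached after 16 steps.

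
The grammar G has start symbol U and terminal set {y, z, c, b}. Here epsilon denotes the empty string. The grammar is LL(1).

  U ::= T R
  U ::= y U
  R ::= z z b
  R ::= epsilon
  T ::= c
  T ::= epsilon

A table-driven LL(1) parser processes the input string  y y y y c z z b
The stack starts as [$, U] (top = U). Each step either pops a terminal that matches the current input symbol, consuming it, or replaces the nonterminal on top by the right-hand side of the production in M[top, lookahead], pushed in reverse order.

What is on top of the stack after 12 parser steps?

z

step 1: stack=$ U  input=y y y y c z z b $  — expand U ::= y U
step 2: stack=$ U y  input=y y y y c z z b $  — match y
step 3: stack=$ U  input=y y y c z z b $  — expand U ::= y U
step 4: stack=$ U y  input=y y y c z z b $  — match y
step 5: stack=$ U  input=y y c z z b $  — expand U ::= y U
step 6: stack=$ U y  input=y y c z z b $  — match y
step 7: stack=$ U  input=y c z z b $  — expand U ::= y U
step 8: stack=$ U y  input=y c z z b $  — match y
step 9: stack=$ U  input=c z z b $  — expand U ::= T R
step 10: stack=$ R T  input=c z z b $  — expand T ::= c
step 11: stack=$ R c  input=c z z b $  — match c
step 12: stack=$ R  input=z z b $  — expand R ::= z z b
Stack after step 12: $ b z z (top = z).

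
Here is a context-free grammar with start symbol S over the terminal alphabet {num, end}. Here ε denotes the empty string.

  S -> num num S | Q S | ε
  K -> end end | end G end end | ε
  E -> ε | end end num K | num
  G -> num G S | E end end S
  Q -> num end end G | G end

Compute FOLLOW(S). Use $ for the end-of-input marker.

FIRST(K): from K->end end we get {end}; from K->end G end end we get {end}; from K->ε we get {ε}. So FIRST(K) = {ε, end}.
FIRST(E): from E->ε we get {ε}; from E->end end num K we get {end}; from E->num we get {num}. So FIRST(E) = {ε, end, num}.
FIRST(G): from G->num G S we get {num}; from G->E end end S we get {end, num}. So FIRST(G) = {end, num}.
FIRST(Q): from Q->num end end G we get {num}; from Q->G end we get {end, num}. So FIRST(Q) = {end, num}.
FIRST(S): from S->num num S we get {num}; from S->Q S we get {end, num}; from S->ε we get {ε}. So FIRST(S) = {ε, end, num}.
FOLLOW(S) includes $ since S is the start symbol.
FOLLOW(E): in G->E end end S, E is followed by end end S with FIRST {end}. Thus FOLLOW(E) = {end}.
FOLLOW(K): in E->end end num K, the suffix after K is empty, so FOLLOW(K) ⊇ FOLLOW(E) = {end}. Thus FOLLOW(K) = {end}.
FOLLOW(S): in S->num num S, the suffix after S is empty (adds nothing new); in S->Q S, the suffix after S is empty (adds nothing new); in G->num G S, the suffix after S is empty, so FOLLOW(S) ⊇ FOLLOW(G) = {$, end, num}; in G->E end end S, the suffix after S is empty, so FOLLOW(S) ⊇ FOLLOW(G) = {$, end, num}. Thus FOLLOW(S) = {$, end, num}.
FOLLOW(Q): in S->Q S, Q is followed by S with FIRST {ε, end, num}; in S->Q S, the suffix after Q is nullable, so FOLLOW(Q) ⊇ FOLLOW(S) = {$, end, num}. Thus FOLLOW(Q) = {$, end, num}.
FOLLOW(G): in K->end G end end, G is followed by end end with FIRST {end}; in G->num G S, G is followed by S with FIRST {ε, end, num}; in G->num G S, the suffix after G is nullable (adds nothing new); in Q->num end end G, the suffix after G is empty, so FOLLOW(G) ⊇ FOLLOW(Q) = {$, end, num}; in Q->G end, G is followed by end with FIRST {end}. Thus FOLLOW(G) = {$, end, num}.

{$, end, num}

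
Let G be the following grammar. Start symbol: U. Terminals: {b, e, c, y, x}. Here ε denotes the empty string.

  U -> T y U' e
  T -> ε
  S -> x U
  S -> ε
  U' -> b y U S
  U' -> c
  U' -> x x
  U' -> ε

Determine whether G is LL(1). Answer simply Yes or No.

Yes

FIRST(U) = {y}
FIRST(T) = {ε}
FIRST(S) = {ε, x}
FIRST(U') = {ε, b, c, x}
FOLLOW(U) = {$, e, x}
FOLLOW(T) = {y}
FOLLOW(S) = {e}
FOLLOW(U') = {e}
Each cell of M receives at most one production.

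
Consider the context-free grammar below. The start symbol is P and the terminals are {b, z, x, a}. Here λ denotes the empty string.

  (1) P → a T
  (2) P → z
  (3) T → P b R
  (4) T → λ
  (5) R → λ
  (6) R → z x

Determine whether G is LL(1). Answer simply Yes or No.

FIRST(P) = {a, z}
FIRST(T) = {λ, a, z}
FIRST(R) = {λ, z}
FOLLOW(P) = {$, b}
FOLLOW(T) = {$, b}
FOLLOW(R) = {$, b}
Each cell of M receives at most one production.

Yes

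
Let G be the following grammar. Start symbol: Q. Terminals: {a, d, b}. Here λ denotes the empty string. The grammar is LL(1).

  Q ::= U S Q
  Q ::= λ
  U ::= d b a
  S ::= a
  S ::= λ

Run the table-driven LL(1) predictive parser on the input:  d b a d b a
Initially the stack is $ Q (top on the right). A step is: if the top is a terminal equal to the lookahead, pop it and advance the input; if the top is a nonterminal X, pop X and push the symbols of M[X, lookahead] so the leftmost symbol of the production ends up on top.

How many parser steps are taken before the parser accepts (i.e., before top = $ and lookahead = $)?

step 1: stack=$ Q  input=d b a d b a $  — expand Q ::= U S Q
step 2: stack=$ Q S U  input=d b a d b a $  — expand U ::= d b a
step 3: stack=$ Q S a b d  input=d b a d b a $  — match d
step 4: stack=$ Q S a b  input=b a d b a $  — match b
step 5: stack=$ Q S a  input=a d b a $  — match a
step 6: stack=$ Q S  input=d b a $  — expand S ::= λ
step 7: stack=$ Q  input=d b a $  — expand Q ::= U S Q
step 8: stack=$ Q S U  input=d b a $  — expand U ::= d b a
step 9: stack=$ Q S a b d  input=d b a $  — match d
step 10: stack=$ Q S a b  input=b a $  — match b
step 11: stack=$ Q S a  input=a $  — match a
step 12: stack=$ Q S  input=$  — expand S ::= λ
step 13: stack=$ Q  input=$  — expand Q ::= λ
Accept reached after 13 steps.

13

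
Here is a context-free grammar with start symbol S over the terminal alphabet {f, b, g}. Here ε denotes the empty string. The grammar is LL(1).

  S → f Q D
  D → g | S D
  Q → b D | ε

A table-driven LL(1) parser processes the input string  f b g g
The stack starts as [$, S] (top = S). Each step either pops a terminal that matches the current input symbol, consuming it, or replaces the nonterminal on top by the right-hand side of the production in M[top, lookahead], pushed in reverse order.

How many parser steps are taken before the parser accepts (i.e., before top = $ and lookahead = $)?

8

step 1: stack=$ S  input=f b g g $  — expand S → f Q D
step 2: stack=$ D Q f  input=f b g g $  — match f
step 3: stack=$ D Q  input=b g g $  — expand Q → b D
step 4: stack=$ D D b  input=b g g $  — match b
step 5: stack=$ D D  input=g g $  — expand D → g
step 6: stack=$ D g  input=g g $  — match g
step 7: stack=$ D  input=g $  — expand D → g
step 8: stack=$ g  input=g $  — match g
Accept reached after 8 steps.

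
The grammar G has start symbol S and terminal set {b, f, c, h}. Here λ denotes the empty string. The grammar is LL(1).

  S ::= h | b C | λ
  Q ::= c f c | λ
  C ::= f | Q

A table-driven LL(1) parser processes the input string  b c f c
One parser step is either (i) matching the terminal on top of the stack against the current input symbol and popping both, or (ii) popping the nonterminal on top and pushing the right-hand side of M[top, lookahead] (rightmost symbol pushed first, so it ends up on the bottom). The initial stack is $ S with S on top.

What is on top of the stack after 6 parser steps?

     Stack    Input      Action
  1  $ S      b c f c $  expand S ::= b C
  2  $ C b    b c f c $  match b
  3  $ C      c f c $    expand C ::= Q
  4  $ Q      c f c $    expand Q ::= c f c
  5  $ c f c  c f c $    match c
  6  $ c f    f c $      match f
Stack after step 6: $ c (top = c).

c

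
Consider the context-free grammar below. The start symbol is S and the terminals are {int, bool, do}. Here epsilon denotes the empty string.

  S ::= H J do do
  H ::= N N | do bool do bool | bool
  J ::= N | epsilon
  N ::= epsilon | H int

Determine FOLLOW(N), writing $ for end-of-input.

FIRST(S): from S::=H J do do we get {bool, do, int}. So FIRST(S) = {bool, do, int}.
FIRST(H): from H::=N N we get {epsilon, bool, do, int}; from H::=do bool do bool we get {do}; from H::=bool we get {bool}. So FIRST(H) = {epsilon, bool, do, int}.
FIRST(N): from N::=epsilon we get {epsilon}; from N::=H int we get {bool, do, int}. So FIRST(N) = {epsilon, bool, do, int}.
FIRST(J): from J::=N we get {epsilon, bool, do, int}; from J::=epsilon we get {epsilon}. So FIRST(J) = {epsilon, bool, do, int}.
FOLLOW(S) includes $ since S is the start symbol.
FOLLOW(S): S appears on no right-hand side. Thus FOLLOW(S) = {$}.
FOLLOW(H): in S::=H J do do, H is followed by J do do with FIRST {bool, do, int}; in N::=H int, H is followed by int with FIRST {int}. Thus FOLLOW(H) = {bool, do, int}.
FOLLOW(J): in S::=H J do do, J is followed by do do with FIRST {do}. Thus FOLLOW(J) = {do}.
FOLLOW(N): in H::=N N (occurrence 1), N is followed by N with FIRST {epsilon, bool, do, int}; in H::=N N (occurrence 1), the suffix after N is nullable, so FOLLOW(N) ⊇ FOLLOW(H) = {bool, do, int}; in H::=N N (occurrence 2), the suffix after N is empty, so FOLLOW(N) ⊇ FOLLOW(H) = {bool, do, int}; in J::=N, the suffix after N is empty, so FOLLOW(N) ⊇ FOLLOW(J) = {do}. Thus FOLLOW(N) = {bool, do, int}.

{bool, do, int}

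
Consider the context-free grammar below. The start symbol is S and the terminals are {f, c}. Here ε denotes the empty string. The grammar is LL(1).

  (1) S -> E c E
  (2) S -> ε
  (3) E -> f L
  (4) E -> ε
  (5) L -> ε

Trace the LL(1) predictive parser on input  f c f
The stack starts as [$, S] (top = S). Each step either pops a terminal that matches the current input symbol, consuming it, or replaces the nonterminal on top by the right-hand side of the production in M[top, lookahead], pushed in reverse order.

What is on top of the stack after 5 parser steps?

     Stack      Input    Action
  1  $ S        f c f $  expand S -> E c E
  2  $ E c E    f c f $  expand E -> f L
  3  $ E c L f  f c f $  match f
  4  $ E c L    c f $    expand L -> ε
  5  $ E c      c f $    match c
Stack after step 5: $ E (top = E).

E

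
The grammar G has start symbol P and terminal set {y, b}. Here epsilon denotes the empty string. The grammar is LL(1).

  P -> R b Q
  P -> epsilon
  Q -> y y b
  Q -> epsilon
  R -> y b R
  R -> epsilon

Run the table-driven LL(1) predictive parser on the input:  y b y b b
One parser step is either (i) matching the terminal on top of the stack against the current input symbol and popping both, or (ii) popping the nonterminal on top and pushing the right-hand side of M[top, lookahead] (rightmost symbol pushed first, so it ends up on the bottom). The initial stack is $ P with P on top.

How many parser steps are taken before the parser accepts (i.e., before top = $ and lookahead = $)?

10

step 1: stack=$ P  input=y b y b b $  — expand P -> R b Q
step 2: stack=$ Q b R  input=y b y b b $  — expand R -> y b R
step 3: stack=$ Q b R b y  input=y b y b b $  — match y
step 4: stack=$ Q b R b  input=b y b b $  — match b
step 5: stack=$ Q b R  input=y b b $  — expand R -> y b R
step 6: stack=$ Q b R b y  input=y b b $  — match y
step 7: stack=$ Q b R b  input=b b $  — match b
step 8: stack=$ Q b R  input=b $  — expand R -> epsilon
step 9: stack=$ Q b  input=b $  — match b
step 10: stack=$ Q  input=$  — expand Q -> epsilon
Accept reached after 10 steps.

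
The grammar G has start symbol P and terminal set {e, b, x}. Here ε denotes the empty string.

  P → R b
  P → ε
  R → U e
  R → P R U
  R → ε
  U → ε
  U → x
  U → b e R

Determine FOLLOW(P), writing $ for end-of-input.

{$, b, e, x}

FIRST(U) = {ε, b, x}
FIRST(P) = {ε, b, e, x}  (via R b)
FIRST(R) = {ε, b, e, x}  (via U e, P R U)
FOLLOW(P) includes $ since P is the start symbol.
FOLLOW(P): in R→P R U, P is followed by R U with FIRST {ε, b, e, x}; in R→P R U, the suffix after P is nullable, so FOLLOW(P) ⊇ FOLLOW(R) = {b, e, x}. Thus FOLLOW(P) = {$, b, e, x}.
FOLLOW(R): in P→R b, R is followed by b with FIRST {b}; in R→P R U, R is followed by U with FIRST {ε, b, x}; in R→P R U, the suffix after R is nullable (adds nothing new); in U→b e R, the suffix after R is empty, so FOLLOW(R) ⊇ FOLLOW(U) = {b, e, x}. Thus FOLLOW(R) = {b, e, x}.
FOLLOW(U): in R→U e, U is followed by e with FIRST {e}; in R→P R U, the suffix after U is empty, so FOLLOW(U) ⊇ FOLLOW(R) = {b, e, x}. Thus FOLLOW(U) = {b, e, x}.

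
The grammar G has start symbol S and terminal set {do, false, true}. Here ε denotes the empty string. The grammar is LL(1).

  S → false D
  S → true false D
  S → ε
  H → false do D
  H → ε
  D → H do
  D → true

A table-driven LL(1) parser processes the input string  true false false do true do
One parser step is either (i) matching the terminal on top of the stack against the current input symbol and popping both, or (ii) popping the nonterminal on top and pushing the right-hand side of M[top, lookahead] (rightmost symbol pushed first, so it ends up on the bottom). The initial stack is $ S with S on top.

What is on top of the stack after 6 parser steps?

step 1: stack=$ S  input=true false false do true do $  — expand S → true false D
step 2: stack=$ D false true  input=true false false do true do $  — match true
step 3: stack=$ D false  input=false false do true do $  — match false
step 4: stack=$ D  input=false do true do $  — expand D → H do
step 5: stack=$ do H  input=false do true do $  — expand H → false do D
step 6: stack=$ do D do false  input=false do true do $  — match false
Stack after step 6: $ do D do (top = do).

do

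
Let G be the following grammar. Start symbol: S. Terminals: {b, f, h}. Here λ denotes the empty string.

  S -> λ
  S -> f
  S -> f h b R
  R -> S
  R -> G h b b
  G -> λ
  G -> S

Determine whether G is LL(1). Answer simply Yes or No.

FIRST(S) = {λ, f}
FIRST(R) = {λ, f, h}
FIRST(G) = {λ, f}
FOLLOW(S) = {$, h}
FOLLOW(R) = {$, h}
FOLLOW(G) = {h}
Cell M[G, h] receives both G -> λ and G -> S — the grammar is not LL(1).

No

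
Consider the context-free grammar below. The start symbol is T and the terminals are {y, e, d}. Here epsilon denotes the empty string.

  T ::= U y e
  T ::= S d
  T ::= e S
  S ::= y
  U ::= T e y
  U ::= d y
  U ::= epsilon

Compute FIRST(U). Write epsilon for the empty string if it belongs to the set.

FIRST(S) = {y}
FIRST(T) = {d, e, y}  (via U y e, S d)
FIRST(U) = {epsilon, d, e, y}  (via T e y)

{epsilon, d, e, y}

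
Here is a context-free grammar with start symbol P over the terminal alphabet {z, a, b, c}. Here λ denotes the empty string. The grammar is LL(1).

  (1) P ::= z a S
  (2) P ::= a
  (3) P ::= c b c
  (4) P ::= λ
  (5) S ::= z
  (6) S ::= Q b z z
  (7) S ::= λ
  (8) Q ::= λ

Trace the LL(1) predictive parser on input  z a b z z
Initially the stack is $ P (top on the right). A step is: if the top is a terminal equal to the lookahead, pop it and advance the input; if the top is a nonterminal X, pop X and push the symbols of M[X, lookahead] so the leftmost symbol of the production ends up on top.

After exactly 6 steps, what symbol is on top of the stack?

step 1: stack=$ P  input=z a b z z $  — expand P ::= z a S
step 2: stack=$ S a z  input=z a b z z $  — match z
step 3: stack=$ S a  input=a b z z $  — match a
step 4: stack=$ S  input=b z z $  — expand S ::= Q b z z
step 5: stack=$ z z b Q  input=b z z $  — expand Q ::= λ
step 6: stack=$ z z b  input=b z z $  — match b
Stack after step 6: $ z z (top = z).

z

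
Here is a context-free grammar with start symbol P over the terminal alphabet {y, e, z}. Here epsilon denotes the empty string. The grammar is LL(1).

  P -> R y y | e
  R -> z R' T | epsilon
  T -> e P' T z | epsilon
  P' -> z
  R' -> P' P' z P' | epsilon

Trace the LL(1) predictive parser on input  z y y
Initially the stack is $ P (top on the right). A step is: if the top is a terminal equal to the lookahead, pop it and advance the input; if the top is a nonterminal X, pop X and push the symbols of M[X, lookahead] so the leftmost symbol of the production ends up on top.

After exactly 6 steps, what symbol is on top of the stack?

y

step 1: stack=$ P  input=z y y $  — expand P -> R y y
step 2: stack=$ y y R  input=z y y $  — expand R -> z R' T
step 3: stack=$ y y T R' z  input=z y y $  — match z
step 4: stack=$ y y T R'  input=y y $  — expand R' -> epsilon
step 5: stack=$ y y T  input=y y $  — expand T -> epsilon
step 6: stack=$ y y  input=y y $  — match y
Stack after step 6: $ y (top = y).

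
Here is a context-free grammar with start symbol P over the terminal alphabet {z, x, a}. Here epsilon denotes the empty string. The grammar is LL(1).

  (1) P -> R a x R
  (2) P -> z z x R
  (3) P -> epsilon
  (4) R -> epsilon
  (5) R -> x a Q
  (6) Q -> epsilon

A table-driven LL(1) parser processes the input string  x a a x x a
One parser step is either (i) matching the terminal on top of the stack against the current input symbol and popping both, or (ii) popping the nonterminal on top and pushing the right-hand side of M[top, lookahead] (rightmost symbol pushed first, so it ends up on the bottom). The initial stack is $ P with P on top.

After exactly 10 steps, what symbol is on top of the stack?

step 1: stack=$ P  input=x a a x x a $  — expand P -> R a x R
step 2: stack=$ R x a R  input=x a a x x a $  — expand R -> x a Q
step 3: stack=$ R x a Q a x  input=x a a x x a $  — match x
step 4: stack=$ R x a Q a  input=a a x x a $  — match a
step 5: stack=$ R x a Q  input=a x x a $  — expand Q -> epsilon
step 6: stack=$ R x a  input=a x x a $  — match a
step 7: stack=$ R x  input=x x a $  — match x
step 8: stack=$ R  input=x a $  — expand R -> x a Q
step 9: stack=$ Q a x  input=x a $  — match x
step 10: stack=$ Q a  input=a $  — match a
Stack after step 10: $ Q (top = Q).

Q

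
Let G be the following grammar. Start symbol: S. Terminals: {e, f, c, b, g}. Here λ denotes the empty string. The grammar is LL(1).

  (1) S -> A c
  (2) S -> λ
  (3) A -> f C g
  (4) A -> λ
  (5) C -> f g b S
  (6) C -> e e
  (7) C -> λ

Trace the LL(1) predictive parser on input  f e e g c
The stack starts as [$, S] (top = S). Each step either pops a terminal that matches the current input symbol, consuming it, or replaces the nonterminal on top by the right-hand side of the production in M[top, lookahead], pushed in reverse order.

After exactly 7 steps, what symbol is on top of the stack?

c

     Stack      Input        Action
  1  $ S        f e e g c $  expand S -> A c
  2  $ c A      f e e g c $  expand A -> f C g
  3  $ c g C f  f e e g c $  match f
  4  $ c g C    e e g c $    expand C -> e e
  5  $ c g e e  e e g c $    match e
  6  $ c g e    e g c $      match e
  7  $ c g      g c $        match g
Stack after step 7: $ c (top = c).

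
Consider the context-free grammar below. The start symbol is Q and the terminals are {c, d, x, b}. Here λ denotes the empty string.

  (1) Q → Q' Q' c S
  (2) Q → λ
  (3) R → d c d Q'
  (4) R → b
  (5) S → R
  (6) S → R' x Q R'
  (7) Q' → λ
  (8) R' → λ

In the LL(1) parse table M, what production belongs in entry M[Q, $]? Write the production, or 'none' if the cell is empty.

Q → λ

FIRST(R) = {b, d}
FIRST(Q') = {λ}
FIRST(R') = {λ}
FIRST(Q) = {λ, c}  (via Q' Q' c S)
FIRST(S) = {b, d, x}  (via R, R' x Q R')
FOLLOW(Q) includes $ since Q is the start symbol.
FOLLOW(Q): in S→R' x Q R', Q is followed by R' with FIRST {λ}; in S→R' x Q R', the suffix after Q is nullable, so FOLLOW(Q) ⊇ FOLLOW(S) = {$}. Thus FOLLOW(Q) = {$}.
FOLLOW(S): in Q→Q' Q' c S, the suffix after S is empty, so FOLLOW(S) ⊇ FOLLOW(Q) = {$}. Thus FOLLOW(S) = {$}.
For Q → Q' Q' c S: FIRST(Q' Q' c S) = {c}, so it goes in M[Q, t] for t ∈ {c}.
For Q → λ: FIRST(λ) = {λ}, so it goes in M[Q, t] for t ∈ {}; since λ ∈ FIRST, also for every t ∈ FOLLOW(Q) = {$}.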